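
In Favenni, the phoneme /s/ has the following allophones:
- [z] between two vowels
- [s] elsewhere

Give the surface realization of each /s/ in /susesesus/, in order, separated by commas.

Occurrence 1 (position 1): no conditioning environment matches → elsewhere allophone [s].
Occurrence 2 (position 3): between two vowels → [z].
Occurrence 3 (position 5): between two vowels → [z].
Occurrence 4 (position 7): between two vowels → [z].
Occurrence 5 (position 9): no conditioning environment matches → elsewhere allophone [s].

[s], [z], [z], [z], [s]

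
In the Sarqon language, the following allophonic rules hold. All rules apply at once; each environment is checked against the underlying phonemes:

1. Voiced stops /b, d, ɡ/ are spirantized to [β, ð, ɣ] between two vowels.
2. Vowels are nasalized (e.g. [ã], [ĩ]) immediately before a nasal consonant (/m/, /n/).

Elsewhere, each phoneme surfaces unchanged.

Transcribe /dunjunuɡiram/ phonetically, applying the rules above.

[dũnjũnuɣirãm]

/d/ — word-initial; rule 1 does not apply here → [d].
Rule 2 applies to /u/ (between /d/ and /n/: before a nasal consonant) → [ũ].
/n/ (between /u/ and /j/) is unaffected → [n].
/j/ — not in any rule's target class → [j].
/u/ — between /j/ and /n/, before a nasal consonant — surfaces as [ũ] (rule 2).
/n/ — not in any rule's target class → [n].
/u/ (between /n/ and /ɡ/): rule 2 targets it, but not before a nasal consonant → unchanged [u].
/ɡ/ (between /u/ and /i/) occurs between two vowels → [ɣ] by rule 1.
/i/ — between /ɡ/ and /r/; rule 2 does not apply here → [i].
/r/ — not in any rule's target class → [r].
/a/ (between /r/ and /m/): before a nasal consonant, so rule 2 applies → [ã].
/m/ stays [m].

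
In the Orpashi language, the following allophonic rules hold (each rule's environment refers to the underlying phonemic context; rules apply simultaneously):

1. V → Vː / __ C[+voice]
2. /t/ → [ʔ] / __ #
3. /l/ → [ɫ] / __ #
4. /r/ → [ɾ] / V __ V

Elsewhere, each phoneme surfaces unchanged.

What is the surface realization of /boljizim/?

[boːljiːziːm]

Rule 1 applies to /o/ (between /b/ and /l/: before a voiced consonant) → [oː].
/l/ (between /o/ and /j/): rule 3 targets it, but not word-finally → unchanged [l].
/i/ — between /j/ and /z/, before a voiced consonant — surfaces as [iː] (rule 1).
Rule 1 applies to /i/ (between /z/ and /m/: before a voiced consonant) → [iː].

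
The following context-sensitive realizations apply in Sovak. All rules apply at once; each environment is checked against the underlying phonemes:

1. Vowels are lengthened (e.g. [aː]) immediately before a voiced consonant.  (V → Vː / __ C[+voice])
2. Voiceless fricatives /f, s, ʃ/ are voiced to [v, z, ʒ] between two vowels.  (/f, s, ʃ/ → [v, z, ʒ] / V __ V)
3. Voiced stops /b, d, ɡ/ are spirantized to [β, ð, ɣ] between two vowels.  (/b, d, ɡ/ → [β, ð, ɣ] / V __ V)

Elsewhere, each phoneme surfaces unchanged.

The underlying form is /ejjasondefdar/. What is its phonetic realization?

/e/ (word-initial): before a voiced consonant, so rule 1 applies → [eː].
/j/ (between /e/ and /j/): no rule targets it → [j].
/j/ stays [j].
/a/ (between /j/ and /s/) fails the environment for rule 1, so it stays [a].
/s/ (between /a/ and /o/): between two vowels, so rule 2 applies → [z].
/o/ meets the environment for rule 1 (before a voiced consonant) → [oː].
/n/ — not in any rule's target class → [n].
/d/ — between /n/ and /e/; rule 3 does not apply here → [d].
/e/ (between /d/ and /f/) fails the environment for rule 1, so it stays [e].
/f/ (between /e/ and /d/): rule 2 targets it, but not between two vowels → unchanged [f].
/d/ (between /f/ and /a/) is in the target of rule 3 but the environment (between two vowels) is not met → [d].
/a/ (between /d/ and /r/): before a voiced consonant, so rule 1 applies → [aː].
/r/ stays [r].

[eːjjazoːndefdaːr]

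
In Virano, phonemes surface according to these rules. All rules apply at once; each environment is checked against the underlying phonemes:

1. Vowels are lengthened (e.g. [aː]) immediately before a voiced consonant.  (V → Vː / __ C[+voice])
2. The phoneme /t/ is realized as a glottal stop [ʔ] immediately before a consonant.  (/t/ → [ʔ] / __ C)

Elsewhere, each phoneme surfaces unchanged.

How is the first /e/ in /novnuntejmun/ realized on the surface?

[eː]

/e/ (between /t/ and /j/): before a voiced consonant, so rule 1 applies → [eː].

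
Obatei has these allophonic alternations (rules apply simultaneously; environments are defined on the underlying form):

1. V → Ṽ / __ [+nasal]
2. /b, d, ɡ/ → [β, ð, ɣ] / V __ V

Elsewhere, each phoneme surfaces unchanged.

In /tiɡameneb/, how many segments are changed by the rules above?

3

Segments that undergo a rule: /ɡ/ → [ɣ] (rule 2); /a/ → [ã] (rule 1); /e/ → [ẽ] (rule 1).
All other segments surface unchanged.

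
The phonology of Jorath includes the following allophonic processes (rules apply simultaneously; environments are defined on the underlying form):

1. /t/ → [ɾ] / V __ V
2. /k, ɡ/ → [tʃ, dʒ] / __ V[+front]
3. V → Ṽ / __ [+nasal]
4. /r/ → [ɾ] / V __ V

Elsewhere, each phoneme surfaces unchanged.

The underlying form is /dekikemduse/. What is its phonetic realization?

/d/ (word-initial) is unaffected → [d].
/e/ (between /d/ and /k/) fails the environment for rule 3, so it stays [e].
/k/ (between /e/ and /i/) occurs before a front vowel → [tʃ] by rule 2.
/i/ — between /k/ and /k/; rule 3 does not apply here → [i].
Rule 2 applies to /k/ (between /i/ and /e/: before a front vowel) → [tʃ].
/e/ (between /k/ and /m/) occurs before a nasal consonant → [ẽ] by rule 3.
/m/ (between /e/ and /d/): no rule targets it → [m].
/d/ (between /m/ and /u/) is unaffected → [d].
/u/ (between /d/ and /s/) fails the environment for rule 3, so it stays [u].
/s/ — not in any rule's target class → [s].
/e/ (word-final) fails the environment for rule 3, so it stays [e].

[detʃitʃẽmduse]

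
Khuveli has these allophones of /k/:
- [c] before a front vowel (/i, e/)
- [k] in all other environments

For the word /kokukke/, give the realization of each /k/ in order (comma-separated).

[k], [k], [k], [c]

Occurrence 1 (position 1): no conditioning environment matches → elsewhere allophone [k].
Occurrence 2 (position 3): no conditioning environment matches → elsewhere allophone [k].
Occurrence 3 (position 5): no conditioning environment matches → elsewhere allophone [k].
Occurrence 4 (position 6): before a front vowel → [c].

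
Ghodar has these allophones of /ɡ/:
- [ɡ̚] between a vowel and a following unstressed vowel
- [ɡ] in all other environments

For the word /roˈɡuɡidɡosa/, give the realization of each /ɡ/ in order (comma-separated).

Occurrence 1 (position 3): no conditioning environment matches → elsewhere allophone [ɡ].
Occurrence 2 (position 5): between a vowel and a following unstressed vowel → [ɡ̚].
Occurrence 3 (position 8): no conditioning environment matches → elsewhere allophone [ɡ].

[ɡ], [ɡ̚], [ɡ]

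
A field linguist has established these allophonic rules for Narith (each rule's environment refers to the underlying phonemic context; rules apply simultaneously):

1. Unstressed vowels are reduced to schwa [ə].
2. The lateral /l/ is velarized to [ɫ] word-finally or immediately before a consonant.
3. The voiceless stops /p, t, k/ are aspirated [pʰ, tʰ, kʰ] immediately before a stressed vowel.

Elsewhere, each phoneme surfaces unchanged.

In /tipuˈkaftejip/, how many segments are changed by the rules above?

5

Segments that undergo a rule: /i/ → [ə] (rule 1); /u/ → [ə] (rule 1); /k/ → [kʰ] (rule 3); /e/ → [ə] (rule 1); /i/ → [ə] (rule 1).
All other segments surface unchanged.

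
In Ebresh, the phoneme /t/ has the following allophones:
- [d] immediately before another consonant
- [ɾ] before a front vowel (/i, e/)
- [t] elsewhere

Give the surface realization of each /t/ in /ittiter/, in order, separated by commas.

[d], [ɾ], [ɾ]

Occurrence 1 (position 2): immediately before another consonant → [d].
Occurrence 2 (position 3): before a front vowel (/i, e/) → [ɾ].
Occurrence 3 (position 5): before a front vowel (/i, e/) → [ɾ].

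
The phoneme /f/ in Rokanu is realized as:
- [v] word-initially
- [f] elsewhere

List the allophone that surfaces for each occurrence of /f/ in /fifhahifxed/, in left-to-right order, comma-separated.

[v], [f], [f]

Occurrence 1 (position 1): word-initially → [v].
Occurrence 2 (position 3): no conditioning environment matches → elsewhere allophone [f].
Occurrence 3 (position 8): no conditioning environment matches → elsewhere allophone [f].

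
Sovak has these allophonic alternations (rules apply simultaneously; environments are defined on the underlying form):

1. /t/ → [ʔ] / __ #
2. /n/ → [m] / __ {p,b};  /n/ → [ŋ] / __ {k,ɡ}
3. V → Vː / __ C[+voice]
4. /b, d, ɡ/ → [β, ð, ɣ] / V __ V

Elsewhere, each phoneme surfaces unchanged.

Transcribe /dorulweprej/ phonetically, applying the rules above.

[doːruːlwepreːj]

/d/ (word-initial): rule 4 targets it, but not between two vowels → unchanged [d].
/o/ (between /d/ and /r/) occurs before a voiced consonant → [oː] by rule 3.
/r/ (between /o/ and /u/): no rule targets it → [r].
/u/ meets the environment for rule 3 (before a voiced consonant) → [uː].
/l/ — not in any rule's target class → [l].
/w/ (between /l/ and /e/) is unaffected → [w].
/e/ (between /w/ and /p/) is in the target of rule 3 but the environment (before a voiced consonant) is not met → [e].
/p/ stays [p].
/r/ (between /p/ and /e/) is unaffected → [r].
/e/ (between /r/ and /j/): before a voiced consonant, so rule 3 applies → [eː].
/j/ (word-final): no rule targets it → [j].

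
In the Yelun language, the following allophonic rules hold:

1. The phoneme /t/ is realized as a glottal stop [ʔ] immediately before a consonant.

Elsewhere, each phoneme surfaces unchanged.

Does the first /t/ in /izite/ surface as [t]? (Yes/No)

Yes

/t/ (between /i/ and /e/) is in the target of rule 1 but the environment (immediately before a consonant) is not met → [t].
The actual realization is [t], which matches [t].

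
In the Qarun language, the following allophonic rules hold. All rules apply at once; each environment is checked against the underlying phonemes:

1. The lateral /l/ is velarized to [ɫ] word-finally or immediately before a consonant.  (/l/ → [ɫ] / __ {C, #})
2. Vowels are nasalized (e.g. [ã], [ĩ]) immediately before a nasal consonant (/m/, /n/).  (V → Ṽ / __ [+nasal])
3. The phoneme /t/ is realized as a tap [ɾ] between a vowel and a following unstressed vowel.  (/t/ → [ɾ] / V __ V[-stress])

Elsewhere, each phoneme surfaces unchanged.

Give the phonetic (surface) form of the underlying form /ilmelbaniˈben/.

/i/ (word-initial) is in the target of rule 2 but the environment (before a nasal consonant) is not met → [i].
Rule 1 applies to /l/ (between /i/ and /m/: word-finally or immediately before a consonant) → [ɫ].
/m/ stays [m].
/e/ (between /m/ and /l/): rule 2 targets it, but not before a nasal consonant → unchanged [e].
/l/ (between /e/ and /b/) occurs word-finally or immediately before a consonant → [ɫ] by rule 1.
/b/ stays [b].
/a/ (between /b/ and /n/): before a nasal consonant, so rule 2 applies → [ã].
/n/ — not in any rule's target class → [n].
/i/ (between /n/ and /b/): rule 2 targets it, but not before a nasal consonant → unchanged [i].
/b/ (between /i/ and /e/) is unaffected → [b].
/e/ meets the environment for rule 2 (before a nasal consonant) → [ẽ].
/n/ stays [n].

[iɫmeɫbãniˈbẽn]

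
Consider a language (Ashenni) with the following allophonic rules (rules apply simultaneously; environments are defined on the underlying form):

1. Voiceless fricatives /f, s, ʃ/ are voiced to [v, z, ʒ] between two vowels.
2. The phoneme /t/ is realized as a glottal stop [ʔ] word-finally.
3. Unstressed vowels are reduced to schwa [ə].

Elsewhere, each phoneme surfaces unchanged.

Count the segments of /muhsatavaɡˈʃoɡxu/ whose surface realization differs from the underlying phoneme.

Segments that undergo a rule: /u/ → [ə] (rule 3); /a/ → [ə] (rule 3); /a/ → [ə] (rule 3); /a/ → [ə] (rule 3); /u/ → [ə] (rule 3).
All other segments surface unchanged.

5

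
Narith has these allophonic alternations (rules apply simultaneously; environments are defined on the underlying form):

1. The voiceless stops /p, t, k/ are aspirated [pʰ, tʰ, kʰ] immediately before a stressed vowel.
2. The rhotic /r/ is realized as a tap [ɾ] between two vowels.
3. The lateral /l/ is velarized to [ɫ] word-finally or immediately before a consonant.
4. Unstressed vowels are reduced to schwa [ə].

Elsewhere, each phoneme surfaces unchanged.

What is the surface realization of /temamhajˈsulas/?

[təməmhəjˈsuləs]

/t/ (word-initial) fails the environment for rule 1, so it stays [t].
/e/ (between /t/ and /m/): in an unstressed syllable, so rule 4 applies → [ə].
/a/ meets the environment for rule 4 (in an unstressed syllable) → [ə].
/a/ (between /h/ and /j/): in an unstressed syllable, so rule 4 applies → [ə].
/u/ (between /s/ and /l/) is in the target of rule 4 but the environment (in an unstressed syllable) is not met → [u].
/l/ (between /u/ and /a/) is in the target of rule 3 but the environment (word-finally or immediately before a consonant) is not met → [l].
/a/ (between /l/ and /s/) occurs in an unstressed syllable → [ə] by rule 4.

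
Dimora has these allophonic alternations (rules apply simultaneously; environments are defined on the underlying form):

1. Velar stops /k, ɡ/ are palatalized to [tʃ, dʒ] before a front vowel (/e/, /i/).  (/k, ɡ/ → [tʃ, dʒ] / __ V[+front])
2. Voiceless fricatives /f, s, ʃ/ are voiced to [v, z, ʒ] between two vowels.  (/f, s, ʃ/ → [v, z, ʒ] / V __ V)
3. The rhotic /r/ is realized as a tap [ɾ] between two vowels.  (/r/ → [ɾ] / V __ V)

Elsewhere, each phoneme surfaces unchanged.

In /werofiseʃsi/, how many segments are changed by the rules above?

3

Segments that undergo a rule: /r/ → [ɾ] (rule 3); /f/ → [v] (rule 2); /s/ → [z] (rule 2).
All other segments surface unchanged.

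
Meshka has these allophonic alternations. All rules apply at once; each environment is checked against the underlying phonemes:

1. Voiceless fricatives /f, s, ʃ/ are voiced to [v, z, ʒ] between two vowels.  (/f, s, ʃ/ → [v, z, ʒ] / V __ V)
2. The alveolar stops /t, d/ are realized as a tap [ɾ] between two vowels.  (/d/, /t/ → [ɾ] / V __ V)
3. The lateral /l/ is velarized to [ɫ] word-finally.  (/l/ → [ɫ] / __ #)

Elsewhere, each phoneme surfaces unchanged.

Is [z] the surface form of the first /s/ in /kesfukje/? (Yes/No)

No

/s/ — between /e/ and /f/; rule 1 does not apply here → [s].
The actual realization is [s], not [z].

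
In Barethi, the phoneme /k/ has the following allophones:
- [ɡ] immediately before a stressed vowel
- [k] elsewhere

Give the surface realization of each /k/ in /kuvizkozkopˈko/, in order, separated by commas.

Occurrence 1 (position 1): no conditioning environment matches → elsewhere allophone [k].
Occurrence 2 (position 6): no conditioning environment matches → elsewhere allophone [k].
Occurrence 3 (position 9): no conditioning environment matches → elsewhere allophone [k].
Occurrence 4 (position 12): immediately before a stressed vowel → [ɡ].

[k], [k], [k], [ɡ]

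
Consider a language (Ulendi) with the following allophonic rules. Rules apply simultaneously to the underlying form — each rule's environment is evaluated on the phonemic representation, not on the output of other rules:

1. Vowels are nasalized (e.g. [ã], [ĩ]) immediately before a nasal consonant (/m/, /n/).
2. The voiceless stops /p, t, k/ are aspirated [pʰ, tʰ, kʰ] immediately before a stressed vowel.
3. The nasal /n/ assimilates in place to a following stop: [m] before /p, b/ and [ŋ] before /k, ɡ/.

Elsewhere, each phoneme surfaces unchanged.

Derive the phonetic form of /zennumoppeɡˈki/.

[zẽnnũmoppeɡˈkʰi]

/z/ (word-initial) is unaffected → [z].
/e/ meets the environment for rule 1 (before a nasal consonant) → [ẽ].
/n/ (between /e/ and /n/) is in the target of rule 3 but the environment (before a labial or velar stop) is not met → [n].
/n/ (between /n/ and /u/) fails the environment for rule 3, so it stays [n].
/u/ (between /n/ and /m/) occurs before a nasal consonant → [ũ] by rule 1.
/m/ (between /u/ and /o/): no rule targets it → [m].
/o/ (between /m/ and /p/) fails the environment for rule 1, so it stays [o].
/p/ (between /o/ and /p/) fails the environment for rule 2, so it stays [p].
/p/ — between /p/ and /e/; rule 2 does not apply here → [p].
/e/ — between /p/ and /ɡ/; rule 1 does not apply here → [e].
/ɡ/ — not in any rule's target class → [ɡ].
/k/ meets the environment for rule 2 (immediately before a stressed vowel) → [kʰ].
/i/ — word-final; rule 1 does not apply here → [i].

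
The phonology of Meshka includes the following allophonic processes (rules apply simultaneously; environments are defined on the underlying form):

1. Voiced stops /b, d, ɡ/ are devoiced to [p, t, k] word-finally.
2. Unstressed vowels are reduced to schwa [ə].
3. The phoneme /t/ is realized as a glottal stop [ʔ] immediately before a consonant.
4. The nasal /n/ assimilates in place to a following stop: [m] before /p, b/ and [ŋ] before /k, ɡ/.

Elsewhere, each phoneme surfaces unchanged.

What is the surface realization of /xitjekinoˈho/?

/x/ (word-initial): no rule targets it → [x].
/i/ — between /x/ and /t/, in an unstressed syllable — surfaces as [ə] (rule 2).
Rule 3 applies to /t/ (between /i/ and /j/: immediately before a consonant) → [ʔ].
/j/ (between /t/ and /e/): no rule targets it → [j].
/e/ (between /j/ and /k/) occurs in an unstressed syllable → [ə] by rule 2.
/k/ — not in any rule's target class → [k].
/i/ — between /k/ and /n/, in an unstressed syllable — surfaces as [ə] (rule 2).
/n/ — between /i/ and /o/; rule 4 does not apply here → [n].
/o/ (between /n/ and /h/) occurs in an unstressed syllable → [ə] by rule 2.
/h/ (between /o/ and /o/): no rule targets it → [h].
/o/ — word-final; rule 2 does not apply here → [o].

[xəʔjəkənəˈho]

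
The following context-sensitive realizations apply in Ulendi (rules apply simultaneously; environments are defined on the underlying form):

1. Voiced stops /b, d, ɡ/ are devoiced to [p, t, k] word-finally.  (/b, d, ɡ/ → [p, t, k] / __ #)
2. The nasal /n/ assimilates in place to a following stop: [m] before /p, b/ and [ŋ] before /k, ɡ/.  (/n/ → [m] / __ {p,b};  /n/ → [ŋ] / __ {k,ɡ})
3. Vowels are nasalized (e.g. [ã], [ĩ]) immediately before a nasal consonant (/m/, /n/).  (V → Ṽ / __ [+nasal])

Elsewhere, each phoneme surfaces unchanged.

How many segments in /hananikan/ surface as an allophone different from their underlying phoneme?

Segments that undergo a rule: /a/ → [ã] (rule 3); /a/ → [ã] (rule 3); /a/ → [ã] (rule 3).
All other segments surface unchanged.

3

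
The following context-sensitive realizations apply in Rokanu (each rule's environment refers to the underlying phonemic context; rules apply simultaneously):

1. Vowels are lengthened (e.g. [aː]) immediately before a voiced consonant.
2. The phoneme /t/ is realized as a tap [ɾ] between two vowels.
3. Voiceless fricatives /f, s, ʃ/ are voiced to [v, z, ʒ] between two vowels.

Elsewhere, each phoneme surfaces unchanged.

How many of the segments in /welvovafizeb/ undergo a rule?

Segments that undergo a rule: /e/ → [eː] (rule 1); /o/ → [oː] (rule 1); /f/ → [v] (rule 3); /i/ → [iː] (rule 1); /e/ → [eː] (rule 1).
All other segments surface unchanged.

5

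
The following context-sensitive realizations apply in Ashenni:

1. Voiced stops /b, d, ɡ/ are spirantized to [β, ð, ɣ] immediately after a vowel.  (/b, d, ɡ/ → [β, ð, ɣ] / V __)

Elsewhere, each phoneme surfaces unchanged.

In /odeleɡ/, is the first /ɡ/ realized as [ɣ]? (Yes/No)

Yes

/ɡ/ (word-final) occurs immediately after a vowel → [ɣ] by rule 1.
The actual realization is [ɣ], which matches [ɣ].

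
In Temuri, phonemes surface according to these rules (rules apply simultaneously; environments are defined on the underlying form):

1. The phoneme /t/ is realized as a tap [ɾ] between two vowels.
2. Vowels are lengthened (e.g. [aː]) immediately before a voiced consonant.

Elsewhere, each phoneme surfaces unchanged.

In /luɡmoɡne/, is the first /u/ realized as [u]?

No

/u/ meets the environment for rule 2 (before a voiced consonant) → [uː].
The actual realization is [uː], not [u].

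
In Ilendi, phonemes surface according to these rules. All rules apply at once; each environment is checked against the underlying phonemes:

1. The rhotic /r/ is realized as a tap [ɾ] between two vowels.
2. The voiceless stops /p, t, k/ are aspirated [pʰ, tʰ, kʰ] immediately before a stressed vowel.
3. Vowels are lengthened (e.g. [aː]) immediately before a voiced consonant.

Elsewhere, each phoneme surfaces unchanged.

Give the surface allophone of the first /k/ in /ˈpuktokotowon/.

/k/ (between /u/ and /t/): rule 2 targets it, but not immediately before a stressed vowel → unchanged [k].

[k]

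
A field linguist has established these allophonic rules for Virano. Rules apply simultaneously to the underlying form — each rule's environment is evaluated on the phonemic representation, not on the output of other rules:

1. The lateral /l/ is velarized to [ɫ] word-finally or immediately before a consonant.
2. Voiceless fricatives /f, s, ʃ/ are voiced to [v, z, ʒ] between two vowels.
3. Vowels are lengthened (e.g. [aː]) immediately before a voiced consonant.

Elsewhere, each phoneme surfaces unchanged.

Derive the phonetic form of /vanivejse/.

[vaːniːveːjse]

/a/ (between /v/ and /n/): before a voiced consonant, so rule 3 applies → [aː].
/i/ (between /n/ and /v/) occurs before a voiced consonant → [iː] by rule 3.
/e/ (between /v/ and /j/) occurs before a voiced consonant → [eː] by rule 3.
/s/ — between /j/ and /e/; rule 2 does not apply here → [s].
/e/ (word-final) is in the target of rule 3 but the environment (before a voiced consonant) is not met → [e].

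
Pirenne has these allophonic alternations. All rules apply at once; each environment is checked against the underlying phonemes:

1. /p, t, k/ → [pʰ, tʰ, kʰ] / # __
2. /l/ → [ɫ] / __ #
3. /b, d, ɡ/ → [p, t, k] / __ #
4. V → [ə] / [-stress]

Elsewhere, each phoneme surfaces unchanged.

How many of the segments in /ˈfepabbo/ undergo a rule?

Segments that undergo a rule: /a/ → [ə] (rule 4); /o/ → [ə] (rule 4).
All other segments surface unchanged.

2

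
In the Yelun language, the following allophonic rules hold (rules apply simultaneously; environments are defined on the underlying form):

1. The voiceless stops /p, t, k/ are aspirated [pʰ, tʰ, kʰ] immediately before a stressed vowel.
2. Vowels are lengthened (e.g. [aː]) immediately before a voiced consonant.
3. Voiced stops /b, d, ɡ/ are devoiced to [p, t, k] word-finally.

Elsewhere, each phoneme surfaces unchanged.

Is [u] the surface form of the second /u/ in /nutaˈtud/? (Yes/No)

Rule 2 applies to /u/ (between /t/ and /d/: before a voiced consonant) → [uː].
The actual realization is [uː], not [u].

No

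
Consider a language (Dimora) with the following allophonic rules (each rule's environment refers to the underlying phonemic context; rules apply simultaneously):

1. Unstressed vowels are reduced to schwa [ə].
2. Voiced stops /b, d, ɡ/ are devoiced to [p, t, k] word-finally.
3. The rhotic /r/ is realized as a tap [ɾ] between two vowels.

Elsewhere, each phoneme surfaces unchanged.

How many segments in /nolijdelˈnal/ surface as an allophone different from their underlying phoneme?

Segments that undergo a rule: /o/ → [ə] (rule 1); /i/ → [ə] (rule 1); /e/ → [ə] (rule 1).
All other segments surface unchanged.

3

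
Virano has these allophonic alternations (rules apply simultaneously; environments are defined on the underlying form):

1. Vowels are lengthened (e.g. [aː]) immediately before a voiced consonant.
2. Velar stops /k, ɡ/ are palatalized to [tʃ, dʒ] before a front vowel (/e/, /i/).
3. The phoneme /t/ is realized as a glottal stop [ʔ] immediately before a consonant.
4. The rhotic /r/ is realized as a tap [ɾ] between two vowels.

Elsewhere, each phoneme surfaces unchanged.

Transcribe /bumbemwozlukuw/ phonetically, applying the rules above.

/b/ (word-initial): no rule targets it → [b].
/u/ — between /b/ and /m/, before a voiced consonant — surfaces as [uː] (rule 1).
/m/ (between /u/ and /b/) is unaffected → [m].
/b/ (between /m/ and /e/): no rule targets it → [b].
Rule 1 applies to /e/ (between /b/ and /m/: before a voiced consonant) → [eː].
/m/ stays [m].
/w/ — not in any rule's target class → [w].
Rule 1 applies to /o/ (between /w/ and /z/: before a voiced consonant) → [oː].
/z/ (between /o/ and /l/): no rule targets it → [z].
/l/ (between /z/ and /u/): no rule targets it → [l].
/u/ (between /l/ and /k/): rule 1 targets it, but not before a voiced consonant → unchanged [u].
/k/ (between /u/ and /u/) is in the target of rule 2 but the environment (before a front vowel) is not met → [k].
/u/ — between /k/ and /w/, before a voiced consonant — surfaces as [uː] (rule 1).
/w/ — not in any rule's target class → [w].

[buːmbeːmwoːzlukuːw]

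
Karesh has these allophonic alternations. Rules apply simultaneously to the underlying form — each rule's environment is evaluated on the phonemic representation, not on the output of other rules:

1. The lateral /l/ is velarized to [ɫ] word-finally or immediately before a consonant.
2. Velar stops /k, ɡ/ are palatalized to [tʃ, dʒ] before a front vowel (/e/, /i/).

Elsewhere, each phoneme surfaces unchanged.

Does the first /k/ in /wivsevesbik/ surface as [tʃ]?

/k/ (word-final) is in the target of rule 2 but the environment (before a front vowel) is not met → [k].
The actual realization is [k], not [tʃ].

No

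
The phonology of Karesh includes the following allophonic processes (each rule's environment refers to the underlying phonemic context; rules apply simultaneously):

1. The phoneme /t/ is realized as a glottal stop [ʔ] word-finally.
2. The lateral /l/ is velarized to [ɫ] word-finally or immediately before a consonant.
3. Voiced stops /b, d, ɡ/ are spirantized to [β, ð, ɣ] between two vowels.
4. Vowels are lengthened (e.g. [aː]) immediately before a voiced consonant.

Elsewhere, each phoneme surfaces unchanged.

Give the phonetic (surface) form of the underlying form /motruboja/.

[motruːβoːja]

/m/ — not in any rule's target class → [m].
/o/ — between /m/ and /t/; rule 4 does not apply here → [o].
/t/ (between /o/ and /r/): rule 1 targets it, but not word-finally → unchanged [t].
/r/ (between /t/ and /u/) is unaffected → [r].
/u/ meets the environment for rule 4 (before a voiced consonant) → [uː].
/b/ meets the environment for rule 3 (between two vowels) → [β].
Rule 4 applies to /o/ (between /b/ and /j/: before a voiced consonant) → [oː].
/j/ stays [j].
/a/ (word-final): rule 4 targets it, but not before a voiced consonant → unchanged [a].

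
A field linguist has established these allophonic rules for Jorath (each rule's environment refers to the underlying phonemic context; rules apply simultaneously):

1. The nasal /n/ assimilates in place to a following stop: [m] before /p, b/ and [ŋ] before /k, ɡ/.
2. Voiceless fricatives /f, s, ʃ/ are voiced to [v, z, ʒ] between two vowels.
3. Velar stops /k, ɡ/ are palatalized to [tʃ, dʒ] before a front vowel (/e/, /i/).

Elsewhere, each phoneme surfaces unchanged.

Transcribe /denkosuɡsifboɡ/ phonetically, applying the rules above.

/d/ (word-initial): no rule targets it → [d].
/e/ (between /d/ and /n/): no rule targets it → [e].
/n/ (between /e/ and /k/): before a labial or velar stop, so rule 1 applies → [ŋ].
/k/ (between /n/ and /o/): rule 3 targets it, but not before a front vowel → unchanged [k].
/o/ — not in any rule's target class → [o].
Rule 2 applies to /s/ (between /o/ and /u/: between two vowels) → [z].
/u/ (between /s/ and /ɡ/) is unaffected → [u].
/ɡ/ (between /u/ and /s/) is in the target of rule 3 but the environment (before a front vowel) is not met → [ɡ].
/s/ (between /ɡ/ and /i/) fails the environment for rule 2, so it stays [s].
/i/ stays [i].
/f/ — between /i/ and /b/; rule 2 does not apply here → [f].
/b/ stays [b].
/o/ — not in any rule's target class → [o].
/ɡ/ (word-final) fails the environment for rule 3, so it stays [ɡ].

[deŋkozuɡsifboɡ]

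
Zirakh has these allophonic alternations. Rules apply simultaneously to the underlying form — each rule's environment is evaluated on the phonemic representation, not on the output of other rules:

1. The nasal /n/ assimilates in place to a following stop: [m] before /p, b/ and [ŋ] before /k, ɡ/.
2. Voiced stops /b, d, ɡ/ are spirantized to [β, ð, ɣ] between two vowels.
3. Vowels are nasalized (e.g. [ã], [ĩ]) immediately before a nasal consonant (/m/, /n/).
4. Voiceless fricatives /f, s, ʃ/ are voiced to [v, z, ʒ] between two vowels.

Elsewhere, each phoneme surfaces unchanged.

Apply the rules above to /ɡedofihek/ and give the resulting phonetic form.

[ɡeðovihek]

/ɡ/ (word-initial) fails the environment for rule 2, so it stays [ɡ].
/e/ (between /ɡ/ and /d/) fails the environment for rule 3, so it stays [e].
/d/ meets the environment for rule 2 (between two vowels) → [ð].
/o/ (between /d/ and /f/) fails the environment for rule 3, so it stays [o].
/f/ meets the environment for rule 4 (between two vowels) → [v].
/i/ — between /f/ and /h/; rule 3 does not apply here → [i].
/h/ — not in any rule's target class → [h].
/e/ (between /h/ and /k/) fails the environment for rule 3, so it stays [e].
/k/ stays [k].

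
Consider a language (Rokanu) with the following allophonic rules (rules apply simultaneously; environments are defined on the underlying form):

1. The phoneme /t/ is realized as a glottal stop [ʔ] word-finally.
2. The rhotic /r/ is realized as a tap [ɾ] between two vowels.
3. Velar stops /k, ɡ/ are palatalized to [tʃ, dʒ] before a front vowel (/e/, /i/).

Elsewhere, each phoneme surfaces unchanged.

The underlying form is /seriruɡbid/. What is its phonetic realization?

[seɾiɾuɡbid]

/s/ — not in any rule's target class → [s].
/e/ — not in any rule's target class → [e].
Rule 2 applies to /r/ (between /e/ and /i/: between two vowels) → [ɾ].
/i/ (between /r/ and /r/) is unaffected → [i].
/r/ — between /i/ and /u/, between two vowels — surfaces as [ɾ] (rule 2).
/u/ — not in any rule's target class → [u].
/ɡ/ — between /u/ and /b/; rule 3 does not apply here → [ɡ].
/b/ (between /ɡ/ and /i/): no rule targets it → [b].
/i/ — not in any rule's target class → [i].
/d/ stays [d].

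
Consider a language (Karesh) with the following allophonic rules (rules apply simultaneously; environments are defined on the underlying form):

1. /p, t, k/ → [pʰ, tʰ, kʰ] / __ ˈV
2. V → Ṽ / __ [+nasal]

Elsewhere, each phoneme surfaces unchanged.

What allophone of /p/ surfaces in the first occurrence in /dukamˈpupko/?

[pʰ]

/p/ (between /m/ and /u/): immediately before a stressed vowel, so rule 1 applies → [pʰ].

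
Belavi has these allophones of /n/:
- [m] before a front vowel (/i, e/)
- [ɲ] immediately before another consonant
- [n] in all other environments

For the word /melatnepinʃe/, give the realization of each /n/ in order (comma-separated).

Occurrence 1 (position 6): before a front vowel (/i, e/) → [m].
Occurrence 2 (position 10): immediately before another consonant → [ɲ].

[m], [ɲ]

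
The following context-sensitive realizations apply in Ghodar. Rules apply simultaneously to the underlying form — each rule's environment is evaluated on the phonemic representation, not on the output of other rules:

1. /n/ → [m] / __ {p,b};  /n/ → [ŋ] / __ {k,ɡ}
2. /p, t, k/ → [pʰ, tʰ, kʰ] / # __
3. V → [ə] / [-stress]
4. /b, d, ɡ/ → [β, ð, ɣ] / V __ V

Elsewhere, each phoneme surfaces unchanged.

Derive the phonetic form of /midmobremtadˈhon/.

[mədməbrəmtədˈhon]

/m/ (word-initial): no rule targets it → [m].
/i/ (between /m/ and /d/) occurs in an unstressed syllable → [ə] by rule 3.
/d/ (between /i/ and /m/) is in the target of rule 4 but the environment (between two vowels) is not met → [d].
/m/ stays [m].
/o/ — between /m/ and /b/, in an unstressed syllable — surfaces as [ə] (rule 3).
/b/ — between /o/ and /r/; rule 4 does not apply here → [b].
/r/ stays [r].
/e/ — between /r/ and /m/, in an unstressed syllable — surfaces as [ə] (rule 3).
/m/ stays [m].
/t/ (between /m/ and /a/) fails the environment for rule 2, so it stays [t].
Rule 3 applies to /a/ (between /t/ and /d/: in an unstressed syllable) → [ə].
/d/ (between /a/ and /h/): rule 4 targets it, but not between two vowels → unchanged [d].
/h/ — not in any rule's target class → [h].
/o/ (between /h/ and /n/): rule 3 targets it, but not in an unstressed syllable → unchanged [o].
/n/ — word-final; rule 1 does not apply here → [n].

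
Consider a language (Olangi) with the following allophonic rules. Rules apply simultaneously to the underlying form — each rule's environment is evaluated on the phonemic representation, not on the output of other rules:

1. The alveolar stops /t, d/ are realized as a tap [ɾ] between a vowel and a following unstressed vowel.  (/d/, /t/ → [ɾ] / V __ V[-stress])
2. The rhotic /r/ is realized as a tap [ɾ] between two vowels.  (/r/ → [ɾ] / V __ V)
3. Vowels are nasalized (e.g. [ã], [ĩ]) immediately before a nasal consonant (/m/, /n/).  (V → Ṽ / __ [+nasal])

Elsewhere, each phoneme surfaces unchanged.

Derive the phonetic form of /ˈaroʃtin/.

/a/ (word-initial): rule 3 targets it, but not before a nasal consonant → unchanged [a].
/r/ (between /a/ and /o/): between two vowels, so rule 2 applies → [ɾ].
/o/ — between /r/ and /ʃ/; rule 3 does not apply here → [o].
/ʃ/ — not in any rule's target class → [ʃ].
/t/ (between /ʃ/ and /i/) is in the target of rule 1 but the environment (between a vowel and a following unstressed vowel) is not met → [t].
/i/ — between /t/ and /n/, before a nasal consonant — surfaces as [ĩ] (rule 3).
/n/ (word-final) is unaffected → [n].

[ˈaɾoʃtĩn]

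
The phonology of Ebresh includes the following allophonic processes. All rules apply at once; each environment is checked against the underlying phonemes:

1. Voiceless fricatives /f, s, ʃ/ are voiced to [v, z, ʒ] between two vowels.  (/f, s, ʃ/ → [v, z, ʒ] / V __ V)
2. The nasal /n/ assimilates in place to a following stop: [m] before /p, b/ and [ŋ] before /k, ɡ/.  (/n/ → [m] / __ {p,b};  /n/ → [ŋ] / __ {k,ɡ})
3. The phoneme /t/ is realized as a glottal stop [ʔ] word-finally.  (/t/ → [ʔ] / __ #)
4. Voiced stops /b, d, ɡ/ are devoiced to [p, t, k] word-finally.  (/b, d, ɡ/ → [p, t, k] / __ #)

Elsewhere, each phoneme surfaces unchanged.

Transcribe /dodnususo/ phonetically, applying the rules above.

[dodnuzuzo]

/d/ (word-initial) fails the environment for rule 4, so it stays [d].
/o/ — not in any rule's target class → [o].
/d/ (between /o/ and /n/) fails the environment for rule 4, so it stays [d].
/n/ — between /d/ and /u/; rule 2 does not apply here → [n].
/u/ — not in any rule's target class → [u].
/s/ (between /u/ and /u/): between two vowels, so rule 1 applies → [z].
/u/ stays [u].
Rule 1 applies to /s/ (between /u/ and /o/: between two vowels) → [z].
/o/ (word-final) is unaffected → [o].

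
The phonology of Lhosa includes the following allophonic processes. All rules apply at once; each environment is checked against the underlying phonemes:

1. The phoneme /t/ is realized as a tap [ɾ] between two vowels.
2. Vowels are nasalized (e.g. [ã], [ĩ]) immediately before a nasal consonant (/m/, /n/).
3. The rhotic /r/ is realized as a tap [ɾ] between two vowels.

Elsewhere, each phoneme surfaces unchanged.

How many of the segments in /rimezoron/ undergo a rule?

Segments that undergo a rule: /i/ → [ĩ] (rule 2); /r/ → [ɾ] (rule 3); /o/ → [õ] (rule 2).
All other segments surface unchanged.

3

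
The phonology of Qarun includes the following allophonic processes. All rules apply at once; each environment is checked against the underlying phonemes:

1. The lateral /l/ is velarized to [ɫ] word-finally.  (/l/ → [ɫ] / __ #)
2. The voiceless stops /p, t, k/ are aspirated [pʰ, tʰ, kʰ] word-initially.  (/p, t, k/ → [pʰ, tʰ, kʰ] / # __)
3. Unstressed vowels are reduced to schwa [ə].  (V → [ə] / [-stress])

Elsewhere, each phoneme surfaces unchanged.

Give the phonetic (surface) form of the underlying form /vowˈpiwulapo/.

Rule 3 applies to /o/ (between /v/ and /w/: in an unstressed syllable) → [ə].
/p/ (between /w/ and /i/) is in the target of rule 2 but the environment (word-initially) is not met → [p].
/i/ (between /p/ and /w/) is in the target of rule 3 but the environment (in an unstressed syllable) is not met → [i].
/u/ — between /w/ and /l/, in an unstressed syllable — surfaces as [ə] (rule 3).
/l/ (between /u/ and /a/) is in the target of rule 1 but the environment (word-finally) is not met → [l].
/a/ — between /l/ and /p/, in an unstressed syllable — surfaces as [ə] (rule 3).
/p/ (between /a/ and /o/): rule 2 targets it, but not word-initially → unchanged [p].
Rule 3 applies to /o/ (word-final: in an unstressed syllable) → [ə].

[vəwˈpiwələpə]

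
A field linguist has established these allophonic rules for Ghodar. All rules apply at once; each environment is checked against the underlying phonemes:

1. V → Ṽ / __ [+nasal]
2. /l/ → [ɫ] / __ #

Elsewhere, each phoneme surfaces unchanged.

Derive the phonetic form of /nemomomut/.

[nẽmõmõmut]

/n/ (word-initial) is unaffected → [n].
Rule 1 applies to /e/ (between /n/ and /m/: before a nasal consonant) → [ẽ].
/m/ — not in any rule's target class → [m].
/o/ (between /m/ and /m/): before a nasal consonant, so rule 1 applies → [õ].
/m/ — not in any rule's target class → [m].
/o/ (between /m/ and /m/) occurs before a nasal consonant → [õ] by rule 1.
/m/ (between /o/ and /u/) is unaffected → [m].
/u/ (between /m/ and /t/): rule 1 targets it, but not before a nasal consonant → unchanged [u].
/t/ stays [t].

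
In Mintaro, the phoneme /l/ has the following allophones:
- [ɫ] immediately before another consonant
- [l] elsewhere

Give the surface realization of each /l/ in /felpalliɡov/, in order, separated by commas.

[ɫ], [ɫ], [l]

Occurrence 1 (position 3): immediately before another consonant → [ɫ].
Occurrence 2 (position 6): immediately before another consonant → [ɫ].
Occurrence 3 (position 7): no conditioning environment matches → elsewhere allophone [l].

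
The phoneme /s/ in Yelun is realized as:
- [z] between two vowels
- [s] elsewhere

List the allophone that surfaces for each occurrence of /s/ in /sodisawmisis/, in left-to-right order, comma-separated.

Occurrence 1 (position 1): no conditioning environment matches → elsewhere allophone [s].
Occurrence 2 (position 5): between two vowels → [z].
Occurrence 3 (position 10): between two vowels → [z].
Occurrence 4 (position 12): no conditioning environment matches → elsewhere allophone [s].

[s], [z], [z], [s]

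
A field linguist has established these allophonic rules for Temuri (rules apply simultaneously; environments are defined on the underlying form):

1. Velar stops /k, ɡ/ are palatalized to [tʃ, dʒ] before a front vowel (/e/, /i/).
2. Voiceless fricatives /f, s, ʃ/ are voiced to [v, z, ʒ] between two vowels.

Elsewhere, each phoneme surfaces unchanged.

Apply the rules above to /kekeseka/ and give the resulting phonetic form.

/k/ meets the environment for rule 1 (before a front vowel) → [tʃ].
/e/ (between /k/ and /k/): no rule targets it → [e].
Rule 1 applies to /k/ (between /e/ and /e/: before a front vowel) → [tʃ].
/e/ — not in any rule's target class → [e].
/s/ — between /e/ and /e/, between two vowels — surfaces as [z] (rule 2).
/e/ stays [e].
/k/ (between /e/ and /a/) is in the target of rule 1 but the environment (before a front vowel) is not met → [k].
/a/ (word-final) is unaffected → [a].

[tʃetʃezeka]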